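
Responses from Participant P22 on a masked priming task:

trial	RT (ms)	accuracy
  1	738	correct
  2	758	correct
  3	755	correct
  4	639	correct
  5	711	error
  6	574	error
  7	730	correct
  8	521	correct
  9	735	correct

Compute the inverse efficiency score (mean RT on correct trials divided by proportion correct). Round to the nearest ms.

896 ms

Correct trials (n=7): 738, 758, 755, 639, 730, 521, 735
Mean correct RT = 4876/7 = 696.5714 ms
Proportion correct = 7/9
IES = 696.5714 / (7/9) = 895.592 ms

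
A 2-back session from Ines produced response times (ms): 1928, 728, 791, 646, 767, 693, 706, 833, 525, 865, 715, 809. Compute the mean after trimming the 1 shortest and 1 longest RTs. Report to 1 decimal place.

755.3 ms

Sorted: 525, 646, 693, 706, 715, 728, 767, 791, 809, 833, 865, 1928
Drop lowest 1 (525) and highest 1 (1928)
Remaining (n=10): Σ = 7553, mean = 7553/10 = 755.300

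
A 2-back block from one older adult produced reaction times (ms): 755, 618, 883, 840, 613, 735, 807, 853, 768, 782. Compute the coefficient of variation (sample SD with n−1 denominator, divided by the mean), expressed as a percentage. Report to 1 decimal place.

11.9%

n = 10, Σ = 7654, M = 765.4000
Σ(x−M)² = 75066.400; s = √(75066.400/9) = 91.3275
CV = 91.3275 / 765.4000 = 0.11932 = 11.932%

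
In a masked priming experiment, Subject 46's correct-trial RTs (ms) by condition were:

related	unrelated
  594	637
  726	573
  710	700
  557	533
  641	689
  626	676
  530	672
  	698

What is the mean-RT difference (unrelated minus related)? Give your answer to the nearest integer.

21 ms

M(related) = 4384/7 = 626.286
M(unrelated) = 5178/8 = 647.250
Difference = 647.250 − 626.286 = 20.964 ms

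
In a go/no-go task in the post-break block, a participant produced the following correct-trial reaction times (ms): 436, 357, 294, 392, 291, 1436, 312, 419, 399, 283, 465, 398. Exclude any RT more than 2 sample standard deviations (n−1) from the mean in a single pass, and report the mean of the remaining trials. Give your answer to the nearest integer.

n = 12, ΣRT = 5482, M = 456.833
Σ(x−M)² = 1086885.67; s = √(1086885.67/11) = 314.337
Cutoffs: 456.833 ± 2·314.337 → [-171.8, 1085.5]
Outside: 1436 → excluded.
Retained (n=11): Σ = 4046, mean = 4046/11 = 367.818

368 ms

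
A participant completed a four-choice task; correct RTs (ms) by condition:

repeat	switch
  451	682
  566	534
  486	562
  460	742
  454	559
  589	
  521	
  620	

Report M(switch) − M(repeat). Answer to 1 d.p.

97.4 ms

M(repeat) = 4147/8 = 518.375
M(switch) = 3079/5 = 615.800
Difference = 615.800 − 518.375 = 97.425 ms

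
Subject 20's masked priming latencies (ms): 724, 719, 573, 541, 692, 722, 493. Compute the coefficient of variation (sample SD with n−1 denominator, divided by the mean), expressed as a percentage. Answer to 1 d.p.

n = 7, Σ = 4464, M = 637.7143
Σ(x−M)² = 58587.429; s = √(58587.429/6) = 98.8158
CV = 98.8158 / 637.7143 = 0.15495 = 15.495%

15.5%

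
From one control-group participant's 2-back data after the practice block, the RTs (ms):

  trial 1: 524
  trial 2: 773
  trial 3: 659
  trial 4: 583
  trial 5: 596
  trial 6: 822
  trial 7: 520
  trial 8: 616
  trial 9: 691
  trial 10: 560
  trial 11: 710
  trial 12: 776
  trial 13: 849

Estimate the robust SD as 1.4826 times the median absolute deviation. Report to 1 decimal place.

146.8 ms

Sorted: 520, 524, 560, 583, 596, 616, 659, 691, 710, 773, 776, 822, 849 → median = 659
|x − 659| sorted: 0, 32, 43, 51, 63, 76, 99, 114, 117, 135, 139, 163, 190 → MAD = 99
Robust SD ≈ 1.4826 × 99 = 146.777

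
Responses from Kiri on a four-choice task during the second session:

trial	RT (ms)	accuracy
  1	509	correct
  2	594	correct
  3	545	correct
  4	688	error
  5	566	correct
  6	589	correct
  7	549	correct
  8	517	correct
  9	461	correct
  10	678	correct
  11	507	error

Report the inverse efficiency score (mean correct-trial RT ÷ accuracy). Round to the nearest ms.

Correct trials (n=9): 509, 594, 545, 566, 589, 549, 517, 461, 678
Mean correct RT = 5008/9 = 556.4444 ms
Proportion correct = 9/11
IES = 556.4444 / (9/11) = 680.099 ms

680 ms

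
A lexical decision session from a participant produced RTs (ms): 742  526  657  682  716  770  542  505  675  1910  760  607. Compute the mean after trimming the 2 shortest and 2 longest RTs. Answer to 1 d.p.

672.6 ms

Sorted: 505, 526, 542, 607, 657, 675, 682, 716, 742, 760, 770, 1910
Drop lowest 2 (505, 526) and highest 2 (770, 1910)
Remaining (n=8): Σ = 5381, mean = 5381/8 = 672.625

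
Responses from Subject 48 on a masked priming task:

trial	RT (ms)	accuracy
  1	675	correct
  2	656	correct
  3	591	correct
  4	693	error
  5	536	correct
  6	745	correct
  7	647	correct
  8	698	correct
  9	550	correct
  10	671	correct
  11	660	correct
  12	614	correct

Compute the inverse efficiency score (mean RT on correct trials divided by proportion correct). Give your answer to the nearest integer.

698 ms

Correct trials (n=11): 675, 656, 591, 536, 745, 647, 698, 550, 671, 660, 614
Mean correct RT = 7043/11 = 640.2727 ms
Proportion correct = 11/12
IES = 640.2727 / (11/12) = 698.479 ms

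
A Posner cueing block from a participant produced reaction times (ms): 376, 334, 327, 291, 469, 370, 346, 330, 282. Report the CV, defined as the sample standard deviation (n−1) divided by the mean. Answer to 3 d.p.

0.159

n = 9, Σ = 3125, M = 347.2222
Σ(x−M)² = 24473.556; s = √(24473.556/8) = 55.3100
CV = 55.3100 / 347.2222 = 0.15929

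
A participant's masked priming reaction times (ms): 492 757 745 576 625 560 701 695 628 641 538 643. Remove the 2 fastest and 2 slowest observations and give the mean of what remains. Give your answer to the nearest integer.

634 ms

Sorted: 492, 538, 560, 576, 625, 628, 641, 643, 695, 701, 745, 757
Drop lowest 2 (492, 538) and highest 2 (745, 757)
Remaining (n=8): Σ = 5069, mean = 5069/8 = 633.625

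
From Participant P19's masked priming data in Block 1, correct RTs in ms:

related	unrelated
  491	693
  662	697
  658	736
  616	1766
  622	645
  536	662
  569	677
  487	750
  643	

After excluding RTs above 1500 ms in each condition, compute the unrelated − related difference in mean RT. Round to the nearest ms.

107 ms

unrelated: exclude 1766
M(related) = 5284/9 = 587.111
M(unrelated) = 4860/7 = 694.286
Difference = 694.286 − 587.111 = 107.175 ms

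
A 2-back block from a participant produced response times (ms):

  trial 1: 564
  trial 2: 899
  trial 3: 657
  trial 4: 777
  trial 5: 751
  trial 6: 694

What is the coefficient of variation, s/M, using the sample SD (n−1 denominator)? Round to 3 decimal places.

0.158

n = 6, Σ = 4342, M = 723.6667
Σ(x−M)² = 65151.333; s = √(65151.333/5) = 114.1502
CV = 114.1502 / 723.6667 = 0.15774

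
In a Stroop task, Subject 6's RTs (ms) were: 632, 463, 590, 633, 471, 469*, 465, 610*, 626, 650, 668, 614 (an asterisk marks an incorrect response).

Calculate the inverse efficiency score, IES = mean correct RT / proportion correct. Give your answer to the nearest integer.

697 ms

Correct trials (n=10): 632, 463, 590, 633, 471, 465, 626, 650, 668, 614
Mean correct RT = 5812/10 = 581.2000 ms
Proportion correct = 10/12
IES = 581.2000 / (10/12) = 697.440 ms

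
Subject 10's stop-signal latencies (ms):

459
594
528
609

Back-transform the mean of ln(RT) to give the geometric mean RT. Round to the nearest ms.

544 ms

ln(RT): 6.1291, 6.3869, 6.2691, 6.4118
Mean ln(RT) = 25.1968/4 = 6.29921
Geometric mean = exp(6.29921) = 544.14 ms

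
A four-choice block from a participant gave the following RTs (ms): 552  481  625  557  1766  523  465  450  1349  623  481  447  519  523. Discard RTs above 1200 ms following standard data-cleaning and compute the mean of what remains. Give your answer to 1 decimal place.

Excluded: 1349, 1766
Retained (n=12): Σ = 6246
Mean = 6246/12 = 520.5000

520.5 ms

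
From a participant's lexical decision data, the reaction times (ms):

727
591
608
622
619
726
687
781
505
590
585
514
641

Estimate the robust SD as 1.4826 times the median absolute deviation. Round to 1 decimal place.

Sorted: 505, 514, 585, 590, 591, 608, 619, 622, 641, 687, 726, 727, 781 → median = 619
|x − 619| sorted: 0, 3, 11, 22, 28, 29, 34, 68, 105, 107, 108, 114, 162 → MAD = 34
Robust SD ≈ 1.4826 × 34 = 50.408

50.4 ms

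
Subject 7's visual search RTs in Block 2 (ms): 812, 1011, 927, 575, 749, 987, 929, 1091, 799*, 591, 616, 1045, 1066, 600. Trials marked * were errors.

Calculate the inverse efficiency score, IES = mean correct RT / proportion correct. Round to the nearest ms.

Correct trials (n=13): 812, 1011, 927, 575, 749, 987, 929, 1091, 591, 616, 1045, 1066, 600
Mean correct RT = 10999/13 = 846.0769 ms
Proportion correct = 13/14
IES = 846.0769 / (13/14) = 911.160 ms

911 ms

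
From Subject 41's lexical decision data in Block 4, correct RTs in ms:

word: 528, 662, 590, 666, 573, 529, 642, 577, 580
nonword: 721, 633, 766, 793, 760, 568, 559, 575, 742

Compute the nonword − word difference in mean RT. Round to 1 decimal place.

M(word) = 5347/9 = 594.111
M(nonword) = 6117/9 = 679.667
Difference = 679.667 − 594.111 = 85.556 ms

85.6 ms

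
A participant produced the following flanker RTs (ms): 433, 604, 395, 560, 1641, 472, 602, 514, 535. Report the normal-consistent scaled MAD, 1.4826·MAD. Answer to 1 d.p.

99.3 ms

Sorted: 395, 433, 472, 514, 535, 560, 602, 604, 1641 → median = 535
|x − 535| sorted: 0, 21, 25, 63, 67, 69, 102, 140, 1106 → MAD = 67
Robust SD ≈ 1.4826 × 67 = 99.334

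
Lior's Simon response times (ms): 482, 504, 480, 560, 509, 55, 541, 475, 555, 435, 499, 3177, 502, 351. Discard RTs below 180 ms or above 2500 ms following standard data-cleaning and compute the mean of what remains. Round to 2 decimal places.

Excluded: 55, 3177
Retained (n=12): Σ = 5893
Mean = 5893/12 = 491.0833

491.08 ms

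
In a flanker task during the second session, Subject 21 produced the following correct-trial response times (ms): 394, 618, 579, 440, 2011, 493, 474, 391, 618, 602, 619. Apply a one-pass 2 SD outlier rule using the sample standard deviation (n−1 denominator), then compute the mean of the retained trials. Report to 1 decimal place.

n = 11, ΣRT = 7239, M = 658.091
Σ(x−M)² = 2094296.91; s = √(2094296.91/10) = 457.635
Cutoffs: 658.091 ± 2·457.635 → [-257.2, 1573.4]
Outside: 2011 → excluded.
Retained (n=10): Σ = 5228, mean = 5228/10 = 522.800

522.8 ms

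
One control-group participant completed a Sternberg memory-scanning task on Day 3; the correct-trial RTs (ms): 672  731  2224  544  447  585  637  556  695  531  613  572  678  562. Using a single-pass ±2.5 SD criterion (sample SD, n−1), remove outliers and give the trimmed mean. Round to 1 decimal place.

601.8 ms

n = 14, ΣRT = 10047, M = 717.643
Σ(x−M)² = 2518305.21; s = √(2518305.21/13) = 440.132
Cutoffs: 717.643 ± 2.5·440.132 → [-382.7, 1818.0]
Outside: 2224 → excluded.
Retained (n=13): Σ = 7823, mean = 7823/13 = 601.769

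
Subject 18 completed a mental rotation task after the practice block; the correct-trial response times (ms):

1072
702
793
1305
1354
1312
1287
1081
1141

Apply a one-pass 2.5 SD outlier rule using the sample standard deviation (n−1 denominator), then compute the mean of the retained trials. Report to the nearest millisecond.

n = 9, ΣRT = 10047, M = 1116.333
Σ(x−M)² = 439532.00; s = √(439532.00/8) = 234.396
Cutoffs: 1116.333 ± 2.5·234.396 → [530.3, 1702.3]
No RTs fall outside the cutoffs; all 9 retained. Mean = 10047/9 = 1116.333

1116 ms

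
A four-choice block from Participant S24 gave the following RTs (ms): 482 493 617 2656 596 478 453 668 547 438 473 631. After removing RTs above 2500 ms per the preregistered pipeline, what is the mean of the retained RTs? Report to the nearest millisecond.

534 ms

Excluded: 2656
Retained (n=11): Σ = 5876
Mean = 5876/11 = 534.1818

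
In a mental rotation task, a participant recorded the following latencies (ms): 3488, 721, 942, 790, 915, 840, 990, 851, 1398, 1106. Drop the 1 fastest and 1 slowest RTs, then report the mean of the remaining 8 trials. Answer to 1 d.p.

Sorted: 721, 790, 840, 851, 915, 942, 990, 1106, 1398, 3488
Drop lowest 1 (721) and highest 1 (3488)
Remaining (n=8): Σ = 7832, mean = 7832/8 = 979.000

979.0 ms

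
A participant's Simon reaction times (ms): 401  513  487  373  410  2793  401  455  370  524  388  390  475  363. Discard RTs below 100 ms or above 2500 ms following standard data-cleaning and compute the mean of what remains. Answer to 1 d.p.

426.9 ms

Excluded: 2793
Retained (n=13): Σ = 5550
Mean = 5550/13 = 426.9231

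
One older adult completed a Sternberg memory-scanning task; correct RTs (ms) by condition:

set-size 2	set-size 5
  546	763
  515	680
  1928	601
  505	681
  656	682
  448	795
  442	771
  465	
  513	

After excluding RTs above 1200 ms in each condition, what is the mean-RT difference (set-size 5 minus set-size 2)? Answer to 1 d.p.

199.2 ms

set-size 2: exclude 1928
M(set-size 2) = 4090/8 = 511.250
M(set-size 5) = 4973/7 = 710.429
Difference = 710.429 − 511.250 = 199.179 ms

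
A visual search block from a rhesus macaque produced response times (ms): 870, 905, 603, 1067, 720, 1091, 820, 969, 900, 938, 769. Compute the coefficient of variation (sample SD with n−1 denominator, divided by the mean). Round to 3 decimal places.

0.165

n = 11, Σ = 9652, M = 877.4545
Σ(x−M)² = 210078.727; s = √(210078.727/10) = 144.9409
CV = 144.9409 / 877.4545 = 0.16518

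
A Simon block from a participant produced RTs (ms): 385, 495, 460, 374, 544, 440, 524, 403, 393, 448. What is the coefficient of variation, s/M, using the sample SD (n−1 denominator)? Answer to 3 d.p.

n = 10, Σ = 4466, M = 446.6000
Σ(x−M)² = 31884.400; s = √(31884.400/9) = 59.5207
CV = 59.5207 / 446.6000 = 0.13328

0.133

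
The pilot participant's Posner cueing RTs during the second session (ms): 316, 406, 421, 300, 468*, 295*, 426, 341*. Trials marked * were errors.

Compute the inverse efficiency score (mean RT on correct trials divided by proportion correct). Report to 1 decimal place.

598.1 ms

Correct trials (n=5): 316, 406, 421, 300, 426
Mean correct RT = 1869/5 = 373.8000 ms
Proportion correct = 5/8
IES = 373.8000 / (5/8) = 598.080 ms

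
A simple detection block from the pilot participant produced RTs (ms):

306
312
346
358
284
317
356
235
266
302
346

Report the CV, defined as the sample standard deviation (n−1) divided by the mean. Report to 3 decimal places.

0.126

n = 11, Σ = 3428, M = 311.6364
Σ(x−M)² = 15352.545; s = √(15352.545/10) = 39.1823
CV = 39.1823 / 311.6364 = 0.12573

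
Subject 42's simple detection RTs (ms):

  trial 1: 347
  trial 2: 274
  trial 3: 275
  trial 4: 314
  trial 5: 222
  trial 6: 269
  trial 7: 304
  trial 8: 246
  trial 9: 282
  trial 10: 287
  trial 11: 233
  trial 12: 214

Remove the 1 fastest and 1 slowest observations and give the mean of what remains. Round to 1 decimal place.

Sorted: 214, 222, 233, 246, 269, 274, 275, 282, 287, 304, 314, 347
Drop lowest 1 (214) and highest 1 (347)
Remaining (n=10): Σ = 2706, mean = 2706/10 = 270.600

270.6 ms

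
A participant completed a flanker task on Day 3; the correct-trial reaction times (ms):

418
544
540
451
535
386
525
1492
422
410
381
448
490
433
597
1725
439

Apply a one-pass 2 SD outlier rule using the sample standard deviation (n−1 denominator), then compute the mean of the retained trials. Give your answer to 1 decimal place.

n = 17, ΣRT = 10236, M = 602.118
Σ(x−M)² = 2383687.76; s = √(2383687.76/16) = 385.980
Cutoffs: 602.118 ± 2·385.980 → [-169.8, 1374.1]
Outside: 1492, 1725 → excluded.
Retained (n=15): Σ = 7019, mean = 7019/15 = 467.933

467.9 ms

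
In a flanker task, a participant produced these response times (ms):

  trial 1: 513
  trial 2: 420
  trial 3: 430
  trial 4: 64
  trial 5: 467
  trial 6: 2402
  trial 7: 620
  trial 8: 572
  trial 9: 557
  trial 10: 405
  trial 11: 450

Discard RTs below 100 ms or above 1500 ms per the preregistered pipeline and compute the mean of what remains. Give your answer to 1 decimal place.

Excluded: 64, 2402
Retained (n=9): Σ = 4434
Mean = 4434/9 = 492.6667

492.7 ms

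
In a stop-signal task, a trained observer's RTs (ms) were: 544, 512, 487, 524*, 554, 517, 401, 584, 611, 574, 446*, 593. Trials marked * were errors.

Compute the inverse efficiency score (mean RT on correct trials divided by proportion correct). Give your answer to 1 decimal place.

Correct trials (n=10): 544, 512, 487, 554, 517, 401, 584, 611, 574, 593
Mean correct RT = 5377/10 = 537.7000 ms
Proportion correct = 10/12
IES = 537.7000 / (10/12) = 645.240 ms

645.2 ms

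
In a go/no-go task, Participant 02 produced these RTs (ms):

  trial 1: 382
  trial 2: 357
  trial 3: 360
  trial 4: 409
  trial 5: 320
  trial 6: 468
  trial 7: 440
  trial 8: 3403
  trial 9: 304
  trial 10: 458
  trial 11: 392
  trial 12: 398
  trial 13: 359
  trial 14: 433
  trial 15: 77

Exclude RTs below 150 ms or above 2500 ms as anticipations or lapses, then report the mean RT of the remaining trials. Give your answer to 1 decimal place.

Excluded: 77, 3403
Retained (n=13): Σ = 5080
Mean = 5080/13 = 390.7692

390.8 ms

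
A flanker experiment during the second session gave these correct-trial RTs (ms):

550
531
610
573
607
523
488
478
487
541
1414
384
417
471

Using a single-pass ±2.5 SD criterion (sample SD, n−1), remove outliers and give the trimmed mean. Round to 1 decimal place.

512.3 ms

n = 14, ΣRT = 8074, M = 576.714
Σ(x−M)² = 809536.86; s = √(809536.86/13) = 249.544
Cutoffs: 576.714 ± 2.5·249.544 → [-47.1, 1200.6]
Outside: 1414 → excluded.
Retained (n=13): Σ = 6660, mean = 6660/13 = 512.308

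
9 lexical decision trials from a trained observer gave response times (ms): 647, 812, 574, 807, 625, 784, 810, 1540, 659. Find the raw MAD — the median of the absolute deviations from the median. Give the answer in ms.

125 ms

Sorted: 574, 625, 647, 659, 784, 807, 810, 812, 1540 → median = 784
|x − 784|: 137, 28, 210, 23, 159, 0, 26, 756, 125
Sorted deviations: 0, 23, 26, 28, 125, 137, 159, 210, 756 → MAD = 125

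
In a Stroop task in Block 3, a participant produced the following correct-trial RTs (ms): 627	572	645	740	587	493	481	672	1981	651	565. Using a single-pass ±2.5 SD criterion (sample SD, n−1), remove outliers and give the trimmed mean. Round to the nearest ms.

603 ms

n = 11, ΣRT = 8014, M = 728.545
Σ(x−M)² = 1783324.73; s = √(1783324.73/10) = 422.294
Cutoffs: 728.545 ± 2.5·422.294 → [-327.2, 1784.3]
Outside: 1981 → excluded.
Retained (n=10): Σ = 6033, mean = 6033/10 = 603.300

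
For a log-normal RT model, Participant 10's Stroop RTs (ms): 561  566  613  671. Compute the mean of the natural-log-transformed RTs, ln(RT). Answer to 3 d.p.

ln(RT): 6.3297, 6.3386, 6.4184, 6.5088
Σ ln(RT) = 25.5954
Mean = 25.5954/4 = 6.39886

6.399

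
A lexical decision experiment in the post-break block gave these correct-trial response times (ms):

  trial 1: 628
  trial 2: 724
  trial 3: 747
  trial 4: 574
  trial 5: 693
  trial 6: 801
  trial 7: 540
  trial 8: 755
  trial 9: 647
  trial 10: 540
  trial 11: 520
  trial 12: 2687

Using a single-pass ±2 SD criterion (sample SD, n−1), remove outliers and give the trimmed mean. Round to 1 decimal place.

651.7 ms

n = 12, ΣRT = 9856, M = 821.333
Σ(x−M)² = 3895036.67; s = √(3895036.67/11) = 595.058
Cutoffs: 821.333 ± 2·595.058 → [-368.8, 2011.4]
Outside: 2687 → excluded.
Retained (n=11): Σ = 7169, mean = 7169/11 = 651.727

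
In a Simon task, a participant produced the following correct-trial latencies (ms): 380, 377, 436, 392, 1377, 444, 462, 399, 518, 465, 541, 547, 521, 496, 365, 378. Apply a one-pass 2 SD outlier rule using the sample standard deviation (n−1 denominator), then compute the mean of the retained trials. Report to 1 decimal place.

n = 16, ΣRT = 8098, M = 506.125
Σ(x−M)² = 867603.75; s = √(867603.75/15) = 240.500
Cutoffs: 506.125 ± 2·240.500 → [25.1, 987.1]
Outside: 1377 → excluded.
Retained (n=15): Σ = 6721, mean = 6721/15 = 448.067

448.1 ms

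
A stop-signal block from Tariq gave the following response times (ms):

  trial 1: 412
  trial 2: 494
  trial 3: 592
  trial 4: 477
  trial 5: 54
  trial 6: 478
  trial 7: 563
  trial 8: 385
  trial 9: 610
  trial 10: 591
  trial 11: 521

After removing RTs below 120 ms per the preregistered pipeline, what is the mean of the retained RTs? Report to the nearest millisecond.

Excluded: 54
Retained (n=10): Σ = 5123
Mean = 5123/10 = 512.3000

512 ms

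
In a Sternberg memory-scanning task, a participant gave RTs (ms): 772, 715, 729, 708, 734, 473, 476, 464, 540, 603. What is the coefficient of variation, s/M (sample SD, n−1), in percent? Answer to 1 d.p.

n = 10, Σ = 6214, M = 621.4000
Σ(x−M)² = 138100.400; s = √(138100.400/9) = 123.8729
CV = 123.8729 / 621.4000 = 0.19934 = 19.934%

19.9%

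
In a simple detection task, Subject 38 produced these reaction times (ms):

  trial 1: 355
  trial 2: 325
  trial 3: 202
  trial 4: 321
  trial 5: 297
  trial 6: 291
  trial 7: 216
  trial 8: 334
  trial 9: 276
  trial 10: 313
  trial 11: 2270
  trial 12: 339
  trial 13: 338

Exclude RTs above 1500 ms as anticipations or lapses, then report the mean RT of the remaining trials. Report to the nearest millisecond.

Excluded: 2270
Retained (n=12): Σ = 3607
Mean = 3607/12 = 300.5833

301 ms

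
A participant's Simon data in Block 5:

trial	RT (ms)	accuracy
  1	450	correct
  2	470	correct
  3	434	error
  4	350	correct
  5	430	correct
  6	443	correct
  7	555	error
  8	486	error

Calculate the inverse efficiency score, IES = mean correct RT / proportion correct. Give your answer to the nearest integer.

Correct trials (n=5): 450, 470, 350, 430, 443
Mean correct RT = 2143/5 = 428.6000 ms
Proportion correct = 5/8
IES = 428.6000 / (5/8) = 685.760 ms

686 ms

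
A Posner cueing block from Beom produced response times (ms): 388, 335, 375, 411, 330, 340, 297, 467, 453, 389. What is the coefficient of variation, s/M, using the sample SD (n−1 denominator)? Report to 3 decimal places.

0.145

n = 10, Σ = 3785, M = 378.5000
Σ(x−M)² = 27020.500; s = √(27020.500/9) = 54.7930
CV = 54.7930 / 378.5000 = 0.14476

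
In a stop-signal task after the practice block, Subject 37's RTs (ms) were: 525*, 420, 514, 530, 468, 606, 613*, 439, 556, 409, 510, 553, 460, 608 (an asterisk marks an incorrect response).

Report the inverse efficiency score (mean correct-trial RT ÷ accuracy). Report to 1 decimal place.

Correct trials (n=12): 420, 514, 530, 468, 606, 439, 556, 409, 510, 553, 460, 608
Mean correct RT = 6073/12 = 506.0833 ms
Proportion correct = 12/14
IES = 506.0833 / (12/14) = 590.431 ms

590.4 ms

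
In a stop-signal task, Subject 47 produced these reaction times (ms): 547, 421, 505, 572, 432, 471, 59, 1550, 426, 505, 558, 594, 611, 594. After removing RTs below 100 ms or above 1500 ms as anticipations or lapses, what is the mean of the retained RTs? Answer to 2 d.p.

519.67 ms

Excluded: 59, 1550
Retained (n=12): Σ = 6236
Mean = 6236/12 = 519.6667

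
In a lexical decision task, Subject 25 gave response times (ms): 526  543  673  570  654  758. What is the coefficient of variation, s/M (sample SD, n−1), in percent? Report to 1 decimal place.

n = 6, Σ = 3724, M = 620.6667
Σ(x−M)² = 40271.333; s = √(40271.333/5) = 89.7456
CV = 89.7456 / 620.6667 = 0.14460 = 14.460%

14.5%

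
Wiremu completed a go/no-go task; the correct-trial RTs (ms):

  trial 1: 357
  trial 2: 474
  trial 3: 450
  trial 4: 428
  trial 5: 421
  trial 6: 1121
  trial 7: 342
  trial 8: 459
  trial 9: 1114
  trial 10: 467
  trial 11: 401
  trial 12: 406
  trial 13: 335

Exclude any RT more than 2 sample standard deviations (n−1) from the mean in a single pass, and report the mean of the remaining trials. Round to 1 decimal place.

412.7 ms

n = 13, ΣRT = 6775, M = 521.154
Σ(x−M)² = 865465.69; s = √(865465.69/12) = 268.556
Cutoffs: 521.154 ± 2·268.556 → [-16.0, 1058.3]
Outside: 1114, 1121 → excluded.
Retained (n=11): Σ = 4540, mean = 4540/11 = 412.727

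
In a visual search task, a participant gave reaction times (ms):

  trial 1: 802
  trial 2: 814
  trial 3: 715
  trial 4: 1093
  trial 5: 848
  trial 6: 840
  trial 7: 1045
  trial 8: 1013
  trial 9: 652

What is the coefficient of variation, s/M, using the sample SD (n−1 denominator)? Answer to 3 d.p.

n = 9, Σ = 7822, M = 869.1111
Σ(x−M)² = 181488.889; s = √(181488.889/8) = 150.6191
CV = 150.6191 / 869.1111 = 0.17330

0.173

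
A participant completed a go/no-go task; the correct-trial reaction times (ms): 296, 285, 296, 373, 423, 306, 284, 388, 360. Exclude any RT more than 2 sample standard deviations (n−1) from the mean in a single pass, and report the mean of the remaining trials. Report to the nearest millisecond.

n = 9, ΣRT = 3011, M = 334.556
Σ(x−M)² = 21604.22; s = √(21604.22/8) = 51.967
Cutoffs: 334.556 ± 2·51.967 → [230.6, 438.5]
No RTs fall outside the cutoffs; all 9 retained. Mean = 3011/9 = 334.556

335 ms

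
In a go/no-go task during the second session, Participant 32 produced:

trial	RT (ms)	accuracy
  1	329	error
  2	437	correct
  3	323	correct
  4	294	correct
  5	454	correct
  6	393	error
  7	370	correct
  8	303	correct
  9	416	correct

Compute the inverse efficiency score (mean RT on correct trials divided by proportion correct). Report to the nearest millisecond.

Correct trials (n=7): 437, 323, 294, 454, 370, 303, 416
Mean correct RT = 2597/7 = 371.0000 ms
Proportion correct = 7/9
IES = 371.0000 / (7/9) = 477.000 ms

477 ms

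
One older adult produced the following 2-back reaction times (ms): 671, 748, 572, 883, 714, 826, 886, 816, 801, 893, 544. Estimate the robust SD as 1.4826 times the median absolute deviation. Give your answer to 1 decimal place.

126.0 ms

Sorted: 544, 572, 671, 714, 748, 801, 816, 826, 883, 886, 893 → median = 801
|x − 801| sorted: 0, 15, 25, 53, 82, 85, 87, 92, 130, 229, 257 → MAD = 85
Robust SD ≈ 1.4826 × 85 = 126.021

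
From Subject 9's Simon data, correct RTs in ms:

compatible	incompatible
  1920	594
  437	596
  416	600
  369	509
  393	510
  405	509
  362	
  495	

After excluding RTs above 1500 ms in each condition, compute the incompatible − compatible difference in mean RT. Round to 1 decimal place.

142.0 ms

compatible: exclude 1920
M(compatible) = 2877/7 = 411.000
M(incompatible) = 3318/6 = 553.000
Difference = 553.000 − 411.000 = 142.000 ms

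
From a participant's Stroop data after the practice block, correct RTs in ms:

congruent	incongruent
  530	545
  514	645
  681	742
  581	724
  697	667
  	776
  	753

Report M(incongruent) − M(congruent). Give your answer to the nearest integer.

93 ms

M(congruent) = 3003/5 = 600.600
M(incongruent) = 4852/7 = 693.143
Difference = 693.143 − 600.600 = 92.543 ms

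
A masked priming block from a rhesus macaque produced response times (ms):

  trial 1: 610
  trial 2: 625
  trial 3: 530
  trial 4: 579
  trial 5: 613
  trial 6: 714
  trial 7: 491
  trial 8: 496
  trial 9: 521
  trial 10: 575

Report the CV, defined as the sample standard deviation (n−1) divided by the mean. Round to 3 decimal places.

0.120

n = 10, Σ = 5754, M = 575.4000
Σ(x−M)² = 42742.400; s = √(42742.400/9) = 68.9141
CV = 68.9141 / 575.4000 = 0.11977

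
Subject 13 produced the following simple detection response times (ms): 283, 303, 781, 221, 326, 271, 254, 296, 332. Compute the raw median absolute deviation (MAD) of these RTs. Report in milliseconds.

Sorted: 221, 254, 271, 283, 296, 303, 326, 332, 781 → median = 296
|x − 296|: 13, 7, 485, 75, 30, 25, 42, 0, 36
Sorted deviations: 0, 7, 13, 25, 30, 36, 42, 75, 485 → MAD = 30

30 ms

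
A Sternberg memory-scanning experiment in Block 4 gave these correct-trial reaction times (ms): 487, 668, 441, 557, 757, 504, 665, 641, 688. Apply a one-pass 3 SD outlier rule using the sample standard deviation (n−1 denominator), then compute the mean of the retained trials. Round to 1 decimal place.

n = 9, ΣRT = 5408, M = 600.889
Σ(x−M)² = 92030.89; s = √(92030.89/8) = 107.256
Cutoffs: 600.889 ± 3·107.256 → [279.1, 922.7]
No RTs fall outside the cutoffs; all 9 retained. Mean = 5408/9 = 600.889

600.9 ms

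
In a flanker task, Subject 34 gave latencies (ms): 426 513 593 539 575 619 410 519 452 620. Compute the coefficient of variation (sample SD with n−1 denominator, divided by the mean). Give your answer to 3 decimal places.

n = 10, Σ = 5266, M = 526.6000
Σ(x−M)² = 53690.400; s = √(53690.400/9) = 77.2373
CV = 77.2373 / 526.6000 = 0.14667

0.147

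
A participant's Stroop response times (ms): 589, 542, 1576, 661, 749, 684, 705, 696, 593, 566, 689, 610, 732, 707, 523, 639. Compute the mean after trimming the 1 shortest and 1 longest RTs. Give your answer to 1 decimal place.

654.4 ms

Sorted: 523, 542, 566, 589, 593, 610, 639, 661, 684, 689, 696, 705, 707, 732, 749, 1576
Drop lowest 1 (523) and highest 1 (1576)
Remaining (n=14): Σ = 9162, mean = 9162/14 = 654.429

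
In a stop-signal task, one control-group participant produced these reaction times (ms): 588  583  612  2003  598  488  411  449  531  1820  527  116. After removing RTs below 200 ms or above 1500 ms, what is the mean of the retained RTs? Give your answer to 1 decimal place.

531.9 ms

Excluded: 116, 1820, 2003
Retained (n=9): Σ = 4787
Mean = 4787/9 = 531.8889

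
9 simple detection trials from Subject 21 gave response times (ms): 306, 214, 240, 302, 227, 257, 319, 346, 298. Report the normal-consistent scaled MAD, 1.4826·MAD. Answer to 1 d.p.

60.8 ms

Sorted: 214, 227, 240, 257, 298, 302, 306, 319, 346 → median = 298
|x − 298| sorted: 0, 4, 8, 21, 41, 48, 58, 71, 84 → MAD = 41
Robust SD ≈ 1.4826 × 41 = 60.787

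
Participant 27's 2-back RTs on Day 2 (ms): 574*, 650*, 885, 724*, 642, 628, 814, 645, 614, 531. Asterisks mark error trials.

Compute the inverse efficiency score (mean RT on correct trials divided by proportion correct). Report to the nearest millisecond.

971 ms

Correct trials (n=7): 885, 642, 628, 814, 645, 614, 531
Mean correct RT = 4759/7 = 679.8571 ms
Proportion correct = 7/10
IES = 679.8571 / (7/10) = 971.224 ms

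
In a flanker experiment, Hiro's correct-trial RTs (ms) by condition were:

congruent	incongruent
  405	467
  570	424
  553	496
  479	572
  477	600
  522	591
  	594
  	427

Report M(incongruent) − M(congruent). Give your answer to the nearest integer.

20 ms

M(congruent) = 3006/6 = 501.000
M(incongruent) = 4171/8 = 521.375
Difference = 521.375 − 501.000 = 20.375 ms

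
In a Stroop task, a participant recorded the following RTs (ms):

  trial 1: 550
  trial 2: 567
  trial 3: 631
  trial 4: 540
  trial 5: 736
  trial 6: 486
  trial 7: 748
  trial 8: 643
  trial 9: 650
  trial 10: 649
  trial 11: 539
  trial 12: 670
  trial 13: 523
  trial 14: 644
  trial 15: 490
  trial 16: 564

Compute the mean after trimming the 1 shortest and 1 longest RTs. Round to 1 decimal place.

Sorted: 486, 490, 523, 539, 540, 550, 564, 567, 631, 643, 644, 649, 650, 670, 736, 748
Drop lowest 1 (486) and highest 1 (748)
Remaining (n=14): Σ = 8396, mean = 8396/14 = 599.714

599.7 ms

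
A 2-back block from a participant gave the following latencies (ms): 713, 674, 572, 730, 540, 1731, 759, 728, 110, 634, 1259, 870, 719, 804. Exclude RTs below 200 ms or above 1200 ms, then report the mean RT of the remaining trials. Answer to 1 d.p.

703.9 ms

Excluded: 110, 1259, 1731
Retained (n=11): Σ = 7743
Mean = 7743/11 = 703.9091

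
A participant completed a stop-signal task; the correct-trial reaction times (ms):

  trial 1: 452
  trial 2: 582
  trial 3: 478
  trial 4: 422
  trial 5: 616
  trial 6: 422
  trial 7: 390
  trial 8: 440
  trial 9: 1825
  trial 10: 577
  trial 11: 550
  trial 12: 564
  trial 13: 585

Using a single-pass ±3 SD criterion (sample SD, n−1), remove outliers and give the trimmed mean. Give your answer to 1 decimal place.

n = 13, ΣRT = 7903, M = 607.923
Σ(x−M)² = 1674794.92; s = √(1674794.92/12) = 373.586
Cutoffs: 607.923 ± 3·373.586 → [-512.8, 1728.7]
Outside: 1825 → excluded.
Retained (n=12): Σ = 6078, mean = 6078/12 = 506.500

506.5 ms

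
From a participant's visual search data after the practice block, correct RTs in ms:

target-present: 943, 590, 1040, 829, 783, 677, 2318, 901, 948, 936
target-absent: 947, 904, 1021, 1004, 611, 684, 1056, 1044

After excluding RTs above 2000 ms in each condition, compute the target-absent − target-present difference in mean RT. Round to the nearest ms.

59 ms

target-present: exclude 2318
M(target-present) = 7647/9 = 849.667
M(target-absent) = 7271/8 = 908.875
Difference = 908.875 − 849.667 = 59.208 ms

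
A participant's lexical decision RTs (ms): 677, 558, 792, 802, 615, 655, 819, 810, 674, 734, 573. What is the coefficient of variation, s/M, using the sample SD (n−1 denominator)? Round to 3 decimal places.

0.138

n = 11, Σ = 7709, M = 700.8182
Σ(x−M)² = 93025.636; s = √(93025.636/10) = 96.4498
CV = 96.4498 / 700.8182 = 0.13762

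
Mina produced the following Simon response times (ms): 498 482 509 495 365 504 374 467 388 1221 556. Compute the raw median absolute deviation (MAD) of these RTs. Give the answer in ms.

Sorted: 365, 374, 388, 467, 482, 495, 498, 504, 509, 556, 1221 → median = 495
|x − 495|: 3, 13, 14, 0, 130, 9, 121, 28, 107, 726, 61
Sorted deviations: 0, 3, 9, 13, 14, 28, 61, 107, 121, 130, 726 → MAD = 28

28 ms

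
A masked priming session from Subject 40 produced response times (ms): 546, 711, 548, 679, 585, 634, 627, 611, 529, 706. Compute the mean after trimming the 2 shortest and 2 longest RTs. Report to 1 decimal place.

614.0 ms

Sorted: 529, 546, 548, 585, 611, 627, 634, 679, 706, 711
Drop lowest 2 (529, 546) and highest 2 (706, 711)
Remaining (n=6): Σ = 3684, mean = 3684/6 = 614.000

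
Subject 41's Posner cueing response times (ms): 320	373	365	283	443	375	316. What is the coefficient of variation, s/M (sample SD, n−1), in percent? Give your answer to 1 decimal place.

n = 7, Σ = 2475, M = 353.5714
Σ(x−M)² = 16483.714; s = √(16483.714/6) = 52.4146
CV = 52.4146 / 353.5714 = 0.14824 = 14.824%

14.8%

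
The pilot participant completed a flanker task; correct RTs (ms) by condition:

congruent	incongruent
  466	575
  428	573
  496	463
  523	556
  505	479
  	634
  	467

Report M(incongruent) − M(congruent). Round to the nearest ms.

52 ms

M(congruent) = 2418/5 = 483.600
M(incongruent) = 3747/7 = 535.286
Difference = 535.286 − 483.600 = 51.686 ms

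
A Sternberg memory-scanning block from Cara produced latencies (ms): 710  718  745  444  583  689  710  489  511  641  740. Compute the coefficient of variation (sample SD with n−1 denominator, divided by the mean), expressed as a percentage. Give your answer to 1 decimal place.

17.3%

n = 11, Σ = 6980, M = 634.5455
Σ(x−M)² = 120090.727; s = √(120090.727/10) = 109.5859
CV = 109.5859 / 634.5455 = 0.17270 = 17.270%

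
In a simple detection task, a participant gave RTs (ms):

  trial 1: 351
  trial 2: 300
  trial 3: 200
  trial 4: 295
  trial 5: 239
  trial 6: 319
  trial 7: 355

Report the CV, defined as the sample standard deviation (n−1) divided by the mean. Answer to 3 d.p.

0.194

n = 7, Σ = 2059, M = 294.1429
Σ(x−M)² = 19492.857; s = √(19492.857/6) = 56.9983
CV = 56.9983 / 294.1429 = 0.19378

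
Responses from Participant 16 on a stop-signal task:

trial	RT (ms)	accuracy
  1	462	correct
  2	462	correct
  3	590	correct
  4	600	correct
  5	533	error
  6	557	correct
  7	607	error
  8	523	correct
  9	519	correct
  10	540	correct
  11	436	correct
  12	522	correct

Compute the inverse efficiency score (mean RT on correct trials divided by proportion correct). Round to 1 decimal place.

625.3 ms

Correct trials (n=10): 462, 462, 590, 600, 557, 523, 519, 540, 436, 522
Mean correct RT = 5211/10 = 521.1000 ms
Proportion correct = 10/12
IES = 521.1000 / (10/12) = 625.320 ms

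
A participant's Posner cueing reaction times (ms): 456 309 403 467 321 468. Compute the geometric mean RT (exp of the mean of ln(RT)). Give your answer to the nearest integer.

398 ms

ln(RT): 6.1225, 5.7333, 5.9989, 6.1463, 5.7714, 6.1485
Mean ln(RT) = 35.9210/6 = 5.98683
Geometric mean = exp(5.98683) = 398.15 ms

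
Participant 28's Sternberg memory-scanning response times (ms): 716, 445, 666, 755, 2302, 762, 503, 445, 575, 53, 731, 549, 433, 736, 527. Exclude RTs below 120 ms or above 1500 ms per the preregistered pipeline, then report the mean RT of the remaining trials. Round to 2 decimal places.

Excluded: 53, 2302
Retained (n=13): Σ = 7843
Mean = 7843/13 = 603.3077

603.31 ms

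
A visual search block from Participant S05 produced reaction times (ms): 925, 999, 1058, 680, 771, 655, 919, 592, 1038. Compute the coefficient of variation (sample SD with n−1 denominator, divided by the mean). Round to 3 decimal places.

n = 9, Σ = 7637, M = 848.5556
Σ(x−M)² = 250906.222; s = √(250906.222/8) = 177.0968
CV = 177.0968 / 848.5556 = 0.20870

0.209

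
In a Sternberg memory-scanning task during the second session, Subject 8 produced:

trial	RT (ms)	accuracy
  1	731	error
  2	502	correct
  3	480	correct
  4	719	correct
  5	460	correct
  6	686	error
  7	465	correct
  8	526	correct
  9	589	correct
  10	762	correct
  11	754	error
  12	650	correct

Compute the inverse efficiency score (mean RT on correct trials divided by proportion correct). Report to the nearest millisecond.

763 ms

Correct trials (n=9): 502, 480, 719, 460, 465, 526, 589, 762, 650
Mean correct RT = 5153/9 = 572.5556 ms
Proportion correct = 9/12
IES = 572.5556 / (9/12) = 763.407 ms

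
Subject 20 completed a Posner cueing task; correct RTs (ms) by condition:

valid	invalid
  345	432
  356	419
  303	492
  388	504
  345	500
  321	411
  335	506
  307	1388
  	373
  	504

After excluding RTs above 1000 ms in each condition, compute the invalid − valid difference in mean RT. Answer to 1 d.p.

invalid: exclude 1388
M(valid) = 2700/8 = 337.500
M(invalid) = 4141/9 = 460.111
Difference = 460.111 − 337.500 = 122.611 ms

122.6 ms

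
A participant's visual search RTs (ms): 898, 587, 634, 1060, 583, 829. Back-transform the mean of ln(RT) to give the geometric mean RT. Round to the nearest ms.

745 ms

ln(RT): 6.8002, 6.3750, 6.4520, 6.9660, 6.3682, 6.7202
Mean ln(RT) = 39.6817/6 = 6.61361
Geometric mean = exp(6.61361) = 745.17 ms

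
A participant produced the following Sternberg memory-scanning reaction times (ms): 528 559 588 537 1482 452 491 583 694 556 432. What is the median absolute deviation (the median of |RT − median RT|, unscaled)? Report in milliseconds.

32 ms

Sorted: 432, 452, 491, 528, 537, 556, 559, 583, 588, 694, 1482 → median = 556
|x − 556|: 28, 3, 32, 19, 926, 104, 65, 27, 138, 0, 124
Sorted deviations: 0, 3, 19, 27, 28, 32, 65, 104, 124, 138, 926 → MAD = 32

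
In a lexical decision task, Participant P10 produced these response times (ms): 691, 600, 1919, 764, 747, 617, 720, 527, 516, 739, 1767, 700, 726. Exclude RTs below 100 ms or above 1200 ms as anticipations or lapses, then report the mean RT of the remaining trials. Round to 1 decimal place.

Excluded: 1767, 1919
Retained (n=11): Σ = 7347
Mean = 7347/11 = 667.9091

667.9 ms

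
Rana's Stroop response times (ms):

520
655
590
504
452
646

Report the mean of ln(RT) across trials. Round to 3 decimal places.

6.321

ln(RT): 6.2538, 6.4846, 6.3801, 6.2226, 6.1137, 6.4708
Σ ln(RT) = 37.9256
Mean = 37.9256/6 = 6.32094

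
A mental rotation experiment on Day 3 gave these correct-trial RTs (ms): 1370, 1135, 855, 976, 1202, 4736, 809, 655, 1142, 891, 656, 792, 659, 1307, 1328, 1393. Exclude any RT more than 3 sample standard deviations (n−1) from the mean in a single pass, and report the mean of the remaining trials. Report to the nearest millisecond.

n = 16, ΣRT = 19906, M = 1244.125
Σ(x−M)² = 14043387.75; s = √(14043387.75/15) = 967.588
Cutoffs: 1244.125 ± 3·967.588 → [-1658.6, 4146.9]
Outside: 4736 → excluded.
Retained (n=15): Σ = 15170, mean = 15170/15 = 1011.333

1011 ms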